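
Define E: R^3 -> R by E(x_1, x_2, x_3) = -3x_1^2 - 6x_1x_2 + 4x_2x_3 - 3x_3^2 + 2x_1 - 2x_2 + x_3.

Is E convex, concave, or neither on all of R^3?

E is quadratic, so its Hessian is the constant matrix H = [[-6, -6, 0], [-6, 0, 4], [0, 4, -6]].
Leading principal minors: -6, -36, 312.
Neither pattern holds ⇒ H is indefinite ⇒ neither convex nor concave.

neither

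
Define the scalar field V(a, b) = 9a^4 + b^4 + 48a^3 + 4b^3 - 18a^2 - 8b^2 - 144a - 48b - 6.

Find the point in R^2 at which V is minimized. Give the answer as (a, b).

(-4, 2)

V(a,b) separates as P(a) + Q(b) − 6, so its minimum is min P + min Q − 6.
P'(a) = 36(a - 1)(a + 1)(a + 4) vanishes at a ∈ {-4, -1, 1}; Q'(b) = 4(b - 2)(b + 2)(b + 3) vanishes at b ∈ {-3, -2, 2}.
Local minima of P (where P''>0): P(-4)=-480, P(1)=-105. Local minima of Q: Q(-3)=45, Q(2)=-80.
So the global minimum of V is P(-4) + Q(2) − 6 = -480 − 80 − 6 = -566, attained at (-4, 2).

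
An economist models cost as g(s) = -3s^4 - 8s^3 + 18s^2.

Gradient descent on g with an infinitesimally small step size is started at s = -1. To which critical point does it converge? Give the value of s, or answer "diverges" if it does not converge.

g'(s) = -12s(s - 1)(s + 3), so g'(-1) = -48.
Gradient descent moves in the -g' direction, i.e. s is increasing.
The nearest critical point in that direction is s = 0, where g'' = 36 > 0 (a local minimum). The iterate converges there.

0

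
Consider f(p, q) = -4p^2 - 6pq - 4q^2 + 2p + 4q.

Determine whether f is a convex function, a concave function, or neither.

f is quadratic, so its Hessian is the constant matrix H = [[-8, -6], [-6, -8]].
det(H) = 28, tr(H) = -16.
det(H) > 0 and tr(H) < 0, so H is negative definite everywhere: concave.

concave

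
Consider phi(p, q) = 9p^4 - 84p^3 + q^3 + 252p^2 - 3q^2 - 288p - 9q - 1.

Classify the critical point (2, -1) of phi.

The mixed partial ∂²phi/∂p∂q is 0, so the Hessian at any point is diag(phi_pp, phi_qq) = diag(36(3p^2 - 14p + 14), 6(q - 1)).
At (2, -1): H = diag(-72, -12).
Both eigenvalues are negative, so H is negative definite: a local maximum.

local maximum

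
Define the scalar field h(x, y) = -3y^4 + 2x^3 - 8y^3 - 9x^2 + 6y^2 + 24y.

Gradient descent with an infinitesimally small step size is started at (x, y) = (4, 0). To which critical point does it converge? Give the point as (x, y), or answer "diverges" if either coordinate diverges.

(3, -1)

h is separable, so gradient descent decouples: x follows -∂h/∂x, y follows -∂h/∂y.
∂h/∂x = 6x(x - 3); at x=4 this is 24, so x decreases.
∂h/∂y = -12(y - 1)(y + 1)(y + 2); at y=0 this is 24, so y decreases.
x converges to its nearest critical value 3 (a local min of the x-part); y converges to -1. The iterate converges to (3, -1).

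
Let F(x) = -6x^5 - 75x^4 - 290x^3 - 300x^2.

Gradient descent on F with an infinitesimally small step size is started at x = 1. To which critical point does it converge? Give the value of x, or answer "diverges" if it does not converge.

diverges

F'(x) = -30x(x + 1)(x + 4)(x + 5), so F'(1) = -1800.
Gradient descent moves in the -F' direction, i.e. x is increasing.
There is no critical point above x=1, and F' keeps the same sign, so the iterate runs off to +∞.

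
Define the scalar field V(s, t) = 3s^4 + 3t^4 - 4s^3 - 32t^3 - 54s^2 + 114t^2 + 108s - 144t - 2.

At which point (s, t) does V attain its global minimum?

V(s,t) separates as P(s) + Q(t) − 2, so its minimum is min P + min Q − 2.
P'(s) = 12(s - 3)(s - 1)(s + 3) vanishes at s ∈ {-3, 1, 3}; Q'(t) = 12(t - 4)(t - 3)(t - 1) vanishes at t ∈ {1, 3, 4}.
Local minima of P (where P''>0): P(-3)=-459, P(3)=-27. Local minima of Q: Q(1)=-59, Q(4)=-32.
So the global minimum of V is P(-3) + Q(1) − 2 = -459 − 59 − 2 = -520, attained at (-3, 1).

(-3, 1)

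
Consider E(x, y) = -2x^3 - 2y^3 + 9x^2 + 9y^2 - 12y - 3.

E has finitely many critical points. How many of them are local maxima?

1

E separates as a function of x plus a function of y, so ∇E=0 decouples.
∂E/∂x = -6x(x - 3) = 0 at x ∈ {0, 3}; ∂E/∂y = -6(y - 2)(y - 1) = 0 at y ∈ {1, 2}.
The Hessian is diagonal: diag(E_xx, E_yy). Second derivatives: E_xx(0)=18, E_xx(3)=-18; E_yy(1)=6, E_yy(2)=-6.
Local maxima occur where both diagonal entries negative: (3, 2). Count: 1.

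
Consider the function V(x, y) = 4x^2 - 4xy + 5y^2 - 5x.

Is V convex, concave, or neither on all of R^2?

V is quadratic, so its Hessian is the constant matrix H = [[8, -4], [-4, 10]].
det(H) = 64, tr(H) = 18.
det(H) > 0 and tr(H) > 0, so H is positive definite everywhere: convex.

convex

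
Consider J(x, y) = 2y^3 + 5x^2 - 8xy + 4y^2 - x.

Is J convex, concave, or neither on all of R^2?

The term 2y^3 is cubic, so the Hessian is not constant.
∂²J/∂y² = 12y + 8, which takes both signs as y varies (negative for sufficiently negative y). A diagonal entry of the Hessian changing sign means the Hessian is neither positive- nor negative-semidefinite on all of R^2.

neither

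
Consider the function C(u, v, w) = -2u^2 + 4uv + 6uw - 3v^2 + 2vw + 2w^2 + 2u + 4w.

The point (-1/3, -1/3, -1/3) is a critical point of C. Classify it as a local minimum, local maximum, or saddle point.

The Hessian is constant: H = [[-4, 4, 6], [4, -6, 2], [6, 2, 4]].
Leading principal minors: Δ₁ = -4, Δ₂ = 8, Δ₃ = 360.
The minors fit neither the all-positive nor the alternating-sign pattern, so H is indefinite: a saddle point.

saddle point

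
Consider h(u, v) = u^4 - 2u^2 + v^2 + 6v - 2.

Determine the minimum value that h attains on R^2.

h(u,v) separates as P(u) + Q(v) − 2, so its minimum is min P + min Q − 2.
P'(u) = 4u(u - 1)(u + 1) vanishes at u ∈ {-1, 0, 1}; Q'(v) = 2v + 6 vanishes at v ∈ {-3}.
Local minima of P (where P''>0): P(-1)=-1, P(1)=-1. Local minima of Q: Q(-3)=-9.
So the global minimum of h is P(-1) + Q(-3) − 2 = -1 − 9 − 2 = -12, attained at (-1, -3).

-12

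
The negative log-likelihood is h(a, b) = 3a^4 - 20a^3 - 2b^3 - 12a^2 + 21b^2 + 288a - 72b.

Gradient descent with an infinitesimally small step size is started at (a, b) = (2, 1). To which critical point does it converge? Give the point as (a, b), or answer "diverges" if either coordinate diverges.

h is separable, so gradient descent decouples: a follows -∂h/∂a, b follows -∂h/∂b.
∂h/∂a = 12(a - 4)(a - 3)(a + 2); at a=2 this is 96, so a decreases.
∂h/∂b = -6(b - 4)(b - 3); at b=1 this is -36, so b increases.
a converges to its nearest critical value -2 (a local min of the a-part); b converges to 3. The iterate converges to (-2, 3).

(-2, 3)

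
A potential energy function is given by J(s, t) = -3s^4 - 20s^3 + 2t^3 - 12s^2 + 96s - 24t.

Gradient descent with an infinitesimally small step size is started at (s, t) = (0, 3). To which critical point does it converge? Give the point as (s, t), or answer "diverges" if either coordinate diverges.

(-2, 2)

J is separable, so gradient descent decouples: s follows -∂J/∂s, t follows -∂J/∂t.
∂J/∂s = -12(s - 1)(s + 2)(s + 4); at s=0 this is 96, so s decreases.
∂J/∂t = 6(t - 2)(t + 2); at t=3 this is 30, so t decreases.
s converges to its nearest critical value -2 (a local min of the s-part); t converges to 2. The iterate converges to (-2, 2).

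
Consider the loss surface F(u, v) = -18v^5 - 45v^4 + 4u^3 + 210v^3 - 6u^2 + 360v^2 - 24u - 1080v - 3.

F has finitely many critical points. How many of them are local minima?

F separates as a function of u plus a function of v, so ∇F=0 decouples.
∂F/∂u = 12(u - 2)(u + 1) = 0 at u ∈ {-1, 2}; ∂F/∂v = -90(v - 2)(v - 1)(v + 2)(v + 3) = 0 at v ∈ {-3, -2, 1, 2}.
The Hessian is diagonal: diag(F_uu, F_vv). Second derivatives: F_uu(-1)=-36, F_uu(2)=36; F_vv(-3)=1800, F_vv(-2)=-1080, F_vv(1)=1080, F_vv(2)=-1800.
Local minima occur where both diagonal entries positive: (2, -3), (2, 1). Count: 2.

2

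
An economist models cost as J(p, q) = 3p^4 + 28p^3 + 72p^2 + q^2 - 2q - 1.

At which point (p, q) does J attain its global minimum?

J(p,q) separates as A(p) + B(q) − 1, so its minimum is min A + min B − 1.
A'(p) = 12p(p + 3)(p + 4) vanishes at p ∈ {-4, -3, 0}; B'(q) = 2q - 2 vanishes at q ∈ {1}.
Local minima of A (where A''>0): A(-4)=128, A(0)=0. Local minima of B: B(1)=-1.
So the global minimum of J is A(0) + B(1) − 1 = 0 − 1 − 1 = -2, attained at (0, 1).

(0, 1)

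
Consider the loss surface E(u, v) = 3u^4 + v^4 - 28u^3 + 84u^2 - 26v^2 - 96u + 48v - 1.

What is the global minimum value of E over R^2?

-417

E(u,v) separates as P(u) + Q(v) − 1, so its minimum is min P + min Q − 1.
P'(u) = 12(u - 4)(u - 2)(u - 1) vanishes at u ∈ {1, 2, 4}; Q'(v) = 4(v - 3)(v - 1)(v + 4) vanishes at v ∈ {-4, 1, 3}.
Local minima of P (where P''>0): P(1)=-37, P(4)=-64. Local minima of Q: Q(-4)=-352, Q(3)=-9.
So the global minimum of E is P(4) + Q(-4) − 1 = -64 − 352 − 1 = -417, attained at (4, -4).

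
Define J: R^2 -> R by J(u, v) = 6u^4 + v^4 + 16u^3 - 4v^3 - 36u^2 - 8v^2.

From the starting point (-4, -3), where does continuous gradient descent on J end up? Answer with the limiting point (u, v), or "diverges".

(-3, -1)

J is separable, so gradient descent decouples: u follows -∂J/∂u, v follows -∂J/∂v.
∂J/∂u = 24u(u - 1)(u + 3); at u=-4 this is -480, so u increases.
∂J/∂v = 4v(v - 4)(v + 1); at v=-3 this is -168, so v increases.
u converges to its nearest critical value -3 (a local min of the u-part); v converges to -1. The iterate converges to (-3, -1).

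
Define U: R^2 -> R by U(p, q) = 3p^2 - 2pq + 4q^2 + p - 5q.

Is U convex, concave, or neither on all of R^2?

U is quadratic, so its Hessian is the constant matrix H = [[6, -2], [-2, 8]].
det(H) = 44, tr(H) = 14.
det(H) > 0 and tr(H) > 0, so H is positive definite everywhere: convex.

convex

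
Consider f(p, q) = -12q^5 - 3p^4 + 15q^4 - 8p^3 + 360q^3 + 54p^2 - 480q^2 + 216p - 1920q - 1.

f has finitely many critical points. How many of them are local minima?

2

f separates as a function of p plus a function of q, so ∇f=0 decouples.
∂f/∂p = -12(p - 3)(p + 2)(p + 3) = 0 at p ∈ {-3, -2, 3}; ∂f/∂q = -60(q - 4)(q - 2)(q + 1)(q + 4) = 0 at q ∈ {-4, -1, 2, 4}.
The Hessian is diagonal: diag(f_pp, f_qq). Second derivatives: f_pp(-3)=-72, f_pp(-2)=60, f_pp(3)=-360; f_qq(-4)=8640, f_qq(-1)=-2700, f_qq(2)=2160, f_qq(4)=-4800.
Local minima occur where both diagonal entries positive: (-2, -4), (-2, 2). Count: 2.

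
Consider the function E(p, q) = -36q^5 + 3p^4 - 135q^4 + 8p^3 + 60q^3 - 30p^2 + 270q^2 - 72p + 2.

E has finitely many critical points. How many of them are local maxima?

2

E separates as a function of p plus a function of q, so ∇E=0 decouples.
∂E/∂p = 12(p - 2)(p + 1)(p + 3) = 0 at p ∈ {-3, -1, 2}; ∂E/∂q = -180q(q - 1)(q + 1)(q + 3) = 0 at q ∈ {-3, -1, 0, 1}.
The Hessian is diagonal: diag(E_pp, E_qq). Second derivatives: E_pp(-3)=120, E_pp(-1)=-72, E_pp(2)=180; E_qq(-3)=4320, E_qq(-1)=-720, E_qq(0)=540, E_qq(1)=-1440.
Local maxima occur where both diagonal entries negative: (-1, -1), (-1, 1). Count: 2.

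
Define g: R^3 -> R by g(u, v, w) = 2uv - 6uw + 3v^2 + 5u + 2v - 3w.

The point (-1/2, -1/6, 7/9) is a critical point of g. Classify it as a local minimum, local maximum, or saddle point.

The Hessian is constant: H = [[0, 2, -6], [2, 6, 0], [-6, 0, 0]].
Leading principal minors: Δ₁ = 0, Δ₂ = -4, Δ₃ = -216.
The minors fit neither the all-positive nor the alternating-sign pattern, so H is indefinite: a saddle point.

saddle point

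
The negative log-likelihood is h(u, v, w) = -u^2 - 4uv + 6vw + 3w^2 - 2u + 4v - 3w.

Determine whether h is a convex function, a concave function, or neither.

h is quadratic, so its Hessian is the constant matrix H = [[-2, -4, 0], [-4, 0, 6], [0, 6, 6]].
Leading principal minors: -2, -16, -24.
Neither pattern holds ⇒ H is indefinite ⇒ neither convex nor concave.

neither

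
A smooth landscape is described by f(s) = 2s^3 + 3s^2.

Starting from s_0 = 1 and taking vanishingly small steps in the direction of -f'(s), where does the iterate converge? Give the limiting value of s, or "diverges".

f'(s) = 6s(s + 1), so f'(1) = 12.
Gradient descent moves in the -f' direction, i.e. s is decreasing.
The nearest critical point in that direction is s = 0, where f'' = 6 > 0 (a local minimum). The iterate converges there.

0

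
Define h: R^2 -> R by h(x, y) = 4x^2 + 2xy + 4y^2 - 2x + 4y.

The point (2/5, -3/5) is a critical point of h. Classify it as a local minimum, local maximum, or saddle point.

local minimum

The Hessian of h is constant: H = [[8, 2], [2, 8]].
det(H) = 8·8 − 2² = 60.
det(H) > 0 and tr(H) = 16 > 0, so H is positive definite and the point is a local minimum.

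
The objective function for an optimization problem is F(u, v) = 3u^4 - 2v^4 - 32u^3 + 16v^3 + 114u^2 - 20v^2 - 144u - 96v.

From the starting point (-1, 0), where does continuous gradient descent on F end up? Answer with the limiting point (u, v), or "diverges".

F is separable, so gradient descent decouples: u follows -∂F/∂u, v follows -∂F/∂v.
∂F/∂u = 12(u - 4)(u - 3)(u - 1); at u=-1 this is -480, so u increases.
∂F/∂v = -8(v - 4)(v - 3)(v + 1); at v=0 this is -96, so v increases.
u converges to its nearest critical value 1 (a local min of the u-part); v converges to 3. The iterate converges to (1, 3).

(1, 3)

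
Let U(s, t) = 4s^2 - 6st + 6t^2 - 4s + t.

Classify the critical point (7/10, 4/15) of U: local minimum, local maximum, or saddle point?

local minimum

The Hessian of U is constant: H = [[8, -6], [-6, 12]].
det(H) = 8·12 − (-6)² = 60.
det(H) > 0 and tr(H) = 20 > 0, so H is positive definite and the point is a local minimum.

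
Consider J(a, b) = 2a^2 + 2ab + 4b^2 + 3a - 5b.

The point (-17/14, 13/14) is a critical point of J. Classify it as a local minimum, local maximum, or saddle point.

The Hessian of J is constant: H = [[4, 2], [2, 8]].
det(H) = 4·8 − 2² = 28.
det(H) > 0 and tr(H) = 12 > 0, so H is positive definite and the point is a local minimum.

local minimum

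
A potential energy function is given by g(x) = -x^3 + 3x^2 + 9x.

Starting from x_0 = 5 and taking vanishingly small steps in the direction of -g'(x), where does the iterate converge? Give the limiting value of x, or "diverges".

g'(x) = -3(x - 3)(x + 1), so g'(5) = -36.
Gradient descent moves in the -g' direction, i.e. x is increasing.
There is no critical point above x=5, and g' keeps the same sign, so the iterate runs off to +∞.

diverges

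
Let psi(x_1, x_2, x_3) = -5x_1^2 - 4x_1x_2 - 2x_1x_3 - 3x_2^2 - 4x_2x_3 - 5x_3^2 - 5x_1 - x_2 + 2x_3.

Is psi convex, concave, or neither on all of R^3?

psi is quadratic, so its Hessian is the constant matrix H = [[-10, -4, -2], [-4, -6, -4], [-2, -4, -10]].
Leading principal minors: -10, 44, -320.
Signs alternate −, +, − ⇒ H ≺ 0 ⇒ concave.

concave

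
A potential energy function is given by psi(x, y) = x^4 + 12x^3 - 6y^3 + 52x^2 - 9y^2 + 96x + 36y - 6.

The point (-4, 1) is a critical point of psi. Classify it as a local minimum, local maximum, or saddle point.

saddle point

The mixed partial ∂²psi/∂x∂y is 0, so the Hessian at any point is diag(psi_xx, psi_yy) = diag(4(3x^2 + 18x + 26), -18(2y + 1)).
At (-4, 1): H = diag(8, -54).
The eigenvalues have opposite signs, so H is indefinite: a saddle point.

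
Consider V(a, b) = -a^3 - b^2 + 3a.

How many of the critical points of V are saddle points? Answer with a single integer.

1

V separates as a function of a plus a function of b, so ∇V=0 decouples.
∂V/∂a = -3(a - 1)(a + 1) = 0 at a ∈ {-1, 1}; ∂V/∂b = -2b = 0 at b ∈ {0}.
The Hessian is diagonal: diag(V_aa, V_bb). Second derivatives: V_aa(-1)=6, V_aa(1)=-6; V_bb(0)=-2.
Saddle points occur where the two diagonal entries have opposite signs: (-1, 0). Count: 1.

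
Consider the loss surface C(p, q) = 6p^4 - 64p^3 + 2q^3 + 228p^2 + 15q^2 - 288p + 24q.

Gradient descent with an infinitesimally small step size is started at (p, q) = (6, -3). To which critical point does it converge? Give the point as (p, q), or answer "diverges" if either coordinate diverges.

(4, -1)

C is separable, so gradient descent decouples: p follows -∂C/∂p, q follows -∂C/∂q.
∂C/∂p = 24(p - 4)(p - 3)(p - 1); at p=6 this is 720, so p decreases.
∂C/∂q = 6(q + 1)(q + 4); at q=-3 this is -12, so q increases.
p converges to its nearest critical value 4 (a local min of the p-part); q converges to -1. The iterate converges to (4, -1).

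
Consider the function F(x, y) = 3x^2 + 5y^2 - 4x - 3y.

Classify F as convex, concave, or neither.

convex

F is quadratic, so its Hessian is the constant matrix H = [[6, 0], [0, 10]].
det(H) = 60, tr(H) = 16.
det(H) > 0 and tr(H) > 0, so H is positive definite everywhere: convex.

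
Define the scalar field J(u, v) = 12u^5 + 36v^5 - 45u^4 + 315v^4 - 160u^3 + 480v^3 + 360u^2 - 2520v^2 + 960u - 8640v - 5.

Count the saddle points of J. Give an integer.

J separates as a function of u plus a function of v, so ∇J=0 decouples.
∂J/∂u = 60(u - 4)(u - 2)(u + 1)(u + 2) = 0 at u ∈ {-2, -1, 2, 4}; ∂J/∂v = 180(v - 2)(v + 2)(v + 3)(v + 4) = 0 at v ∈ {-4, -3, -2, 2}.
The Hessian is diagonal: diag(J_uu, J_vv). Second derivatives: J_uu(-2)=-1440, J_uu(-1)=900, J_uu(2)=-1440, J_uu(4)=3600; J_vv(-4)=-2160, J_vv(-3)=900, J_vv(-2)=-1440, J_vv(2)=21600.
Saddle points occur where the two diagonal entries have opposite signs: (-2, -3), (-2, 2), (-1, -4), (-1, -2), (2, -3), (2, 2), (4, -4), (4, -2). Count: 8.

8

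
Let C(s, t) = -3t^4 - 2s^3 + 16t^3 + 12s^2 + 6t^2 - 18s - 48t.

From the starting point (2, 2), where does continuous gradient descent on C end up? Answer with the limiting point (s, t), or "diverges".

(1, 1)

C is separable, so gradient descent decouples: s follows -∂C/∂s, t follows -∂C/∂t.
∂C/∂s = -6(s - 3)(s - 1); at s=2 this is 6, so s decreases.
∂C/∂t = -12(t - 4)(t - 1)(t + 1); at t=2 this is 72, so t decreases.
s converges to its nearest critical value 1 (a local min of the s-part); t converges to 1. The iterate converges to (1, 1).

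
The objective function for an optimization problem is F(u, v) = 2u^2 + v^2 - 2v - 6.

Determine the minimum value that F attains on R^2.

-7

F(u,v) separates as P(u) + Q(v) − 6, so its minimum is min P + min Q − 6.
P'(u) = 4u vanishes at u ∈ {0}; Q'(v) = 2v - 2 vanishes at v ∈ {1}.
Local minima of P (where P''>0): P(0)=0. Local minima of Q: Q(1)=-1.
So the global minimum of F is P(0) + Q(1) − 6 = 0 − 1 − 6 = -7, attained at (0, 1).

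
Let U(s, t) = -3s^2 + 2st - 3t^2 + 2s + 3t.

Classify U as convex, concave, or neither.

concave

U is quadratic, so its Hessian is the constant matrix H = [[-6, 2], [2, -6]].
det(H) = 32, tr(H) = -12.
det(H) > 0 and tr(H) < 0, so H is negative definite everywhere: concave.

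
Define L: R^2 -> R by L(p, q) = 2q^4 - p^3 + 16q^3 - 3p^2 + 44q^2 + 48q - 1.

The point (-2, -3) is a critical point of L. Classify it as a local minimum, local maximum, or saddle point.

local minimum

The mixed partial ∂²L/∂p∂q is 0, so the Hessian at any point is diag(L_pp, L_qq) = diag(-6(p + 1), 8(3q^2 + 12q + 11)).
At (-2, -3): H = diag(6, 16).
Both eigenvalues are positive, so H is positive definite: a local minimum.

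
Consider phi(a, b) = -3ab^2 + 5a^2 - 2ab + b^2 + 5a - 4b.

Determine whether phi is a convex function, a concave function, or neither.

neither

The term -3ab^2 is cubic, so the Hessian is not constant.
∂²phi/∂b² = -6a + 2, which takes both signs as a varies (negative for sufficiently large a). A diagonal entry of the Hessian changing sign means the Hessian is neither positive- nor negative-semidefinite on all of R^2.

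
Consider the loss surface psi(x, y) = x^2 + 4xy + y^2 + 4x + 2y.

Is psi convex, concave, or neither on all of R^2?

neither

psi is quadratic, so its Hessian is the constant matrix H = [[2, 4], [4, 2]].
det(H) = -12, tr(H) = 4.
det(H) < 0, so H is indefinite: neither convex nor concave.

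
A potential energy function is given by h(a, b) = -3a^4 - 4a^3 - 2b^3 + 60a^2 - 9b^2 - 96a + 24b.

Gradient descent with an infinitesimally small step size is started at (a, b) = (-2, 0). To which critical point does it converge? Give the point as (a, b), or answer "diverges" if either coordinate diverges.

(1, -4)

h is separable, so gradient descent decouples: a follows -∂h/∂a, b follows -∂h/∂b.
∂h/∂a = -12(a - 2)(a - 1)(a + 4); at a=-2 this is -288, so a increases.
∂h/∂b = -6(b - 1)(b + 4); at b=0 this is 24, so b decreases.
a converges to its nearest critical value 1 (a local min of the a-part); b converges to -4. The iterate converges to (1, -4).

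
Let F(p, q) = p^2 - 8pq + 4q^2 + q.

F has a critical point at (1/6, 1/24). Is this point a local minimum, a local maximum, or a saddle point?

saddle point

The Hessian of F is constant: H = [[2, -8], [-8, 8]].
det(H) = 2·8 − (-8)² = -48.
Since det(H) < 0, H is indefinite and the critical point is a saddle point.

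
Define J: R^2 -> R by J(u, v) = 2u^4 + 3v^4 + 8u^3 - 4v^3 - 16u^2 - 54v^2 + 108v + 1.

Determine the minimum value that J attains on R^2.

-714

J(u,v) separates as P(u) + Q(v) + 1, so its minimum is min P + min Q + 1.
P'(u) = 8u(u - 1)(u + 4) vanishes at u ∈ {-4, 0, 1}; Q'(v) = 12(v - 3)(v - 1)(v + 3) vanishes at v ∈ {-3, 1, 3}.
Local minima of P (where P''>0): P(-4)=-256, P(1)=-6. Local minima of Q: Q(-3)=-459, Q(3)=-27.
So the global minimum of J is P(-4) + Q(-3) + 1 = -256 − 459 + 1 = -714, attained at (-4, -3).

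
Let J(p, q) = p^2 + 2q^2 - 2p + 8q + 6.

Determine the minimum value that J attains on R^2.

J(p,q) separates as A(p) + B(q) + 6, so its minimum is min A + min B + 6.
A'(p) = 2p - 2 vanishes at p ∈ {1}; B'(q) = 4q + 8 vanishes at q ∈ {-2}.
Local minima of A (where A''>0): A(1)=-1. Local minima of B: B(-2)=-8.
So the global minimum of J is A(1) + B(-2) + 6 = -1 − 8 + 6 = -3, attained at (1, -2).

-3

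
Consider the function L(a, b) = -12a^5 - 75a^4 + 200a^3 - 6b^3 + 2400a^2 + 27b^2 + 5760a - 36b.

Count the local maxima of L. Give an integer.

2

L separates as a function of a plus a function of b, so ∇L=0 decouples.
∂L/∂a = -60(a - 4)(a + 2)(a + 3)(a + 4) = 0 at a ∈ {-4, -3, -2, 4}; ∂L/∂b = -18(b - 2)(b - 1) = 0 at b ∈ {1, 2}.
The Hessian is diagonal: diag(L_aa, L_bb). Second derivatives: L_aa(-4)=960, L_aa(-3)=-420, L_aa(-2)=720, L_aa(4)=-20160; L_bb(1)=18, L_bb(2)=-18.
Local maxima occur where both diagonal entries negative: (-3, 2), (4, 2). Count: 2.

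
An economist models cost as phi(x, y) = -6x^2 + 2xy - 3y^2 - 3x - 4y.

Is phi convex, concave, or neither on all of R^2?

phi is quadratic, so its Hessian is the constant matrix H = [[-12, 2], [2, -6]].
det(H) = 68, tr(H) = -18.
det(H) > 0 and tr(H) < 0, so H is negative definite everywhere: concave.

concave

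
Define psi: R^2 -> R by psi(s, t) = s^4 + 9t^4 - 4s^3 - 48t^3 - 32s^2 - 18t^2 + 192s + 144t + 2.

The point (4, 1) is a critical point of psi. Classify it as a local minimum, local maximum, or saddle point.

The mixed partial ∂²psi/∂s∂t is 0, so the Hessian at any point is diag(psi_ss, psi_tt) = diag(4(3s^2 - 6s - 16), 36(3t^2 - 8t - 1)).
At (4, 1): H = diag(32, -216).
The eigenvalues have opposite signs, so H is indefinite: a saddle point.

saddle point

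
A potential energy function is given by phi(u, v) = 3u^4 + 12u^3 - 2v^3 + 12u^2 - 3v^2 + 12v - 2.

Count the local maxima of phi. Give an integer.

phi separates as a function of u plus a function of v, so ∇phi=0 decouples.
∂phi/∂u = 12u(u + 1)(u + 2) = 0 at u ∈ {-2, -1, 0}; ∂phi/∂v = -6(v - 1)(v + 2) = 0 at v ∈ {-2, 1}.
The Hessian is diagonal: diag(phi_uu, phi_vv). Second derivatives: phi_uu(-2)=24, phi_uu(-1)=-12, phi_uu(0)=24; phi_vv(-2)=18, phi_vv(1)=-18.
Local maxima occur where both diagonal entries negative: (-1, 1). Count: 1.

1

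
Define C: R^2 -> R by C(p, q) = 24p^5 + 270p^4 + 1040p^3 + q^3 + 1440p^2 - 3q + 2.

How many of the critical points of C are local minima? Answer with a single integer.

C separates as a function of p plus a function of q, so ∇C=0 decouples.
∂C/∂p = 120p(p + 2)(p + 3)(p + 4) = 0 at p ∈ {-4, -3, -2, 0}; ∂C/∂q = 3(q - 1)(q + 1) = 0 at q ∈ {-1, 1}.
The Hessian is diagonal: diag(C_pp, C_qq). Second derivatives: C_pp(-4)=-960, C_pp(-3)=360, C_pp(-2)=-480, C_pp(0)=2880; C_qq(-1)=-6, C_qq(1)=6.
Local minima occur where both diagonal entries positive: (-3, 1), (0, 1). Count: 2.

2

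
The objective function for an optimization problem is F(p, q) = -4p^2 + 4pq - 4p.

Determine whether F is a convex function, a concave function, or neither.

neither

F is quadratic, so its Hessian is the constant matrix H = [[-8, 4], [4, 0]].
det(H) = -16, tr(H) = -8.
det(H) < 0, so H is indefinite: neither convex nor concave.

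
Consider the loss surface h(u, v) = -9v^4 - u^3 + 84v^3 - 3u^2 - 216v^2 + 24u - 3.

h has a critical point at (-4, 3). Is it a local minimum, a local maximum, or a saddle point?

The mixed partial ∂²h/∂u∂v is 0, so the Hessian at any point is diag(h_uu, h_vv) = diag(-6(u + 1), 36(-3v^2 + 14v - 12)).
At (-4, 3): H = diag(18, 108).
Both eigenvalues are positive, so H is positive definite: a local minimum.

local minimum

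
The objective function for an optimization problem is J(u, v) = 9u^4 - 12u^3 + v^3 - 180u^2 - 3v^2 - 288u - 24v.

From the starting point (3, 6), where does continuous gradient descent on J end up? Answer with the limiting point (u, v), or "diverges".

(4, 4)

J is separable, so gradient descent decouples: u follows -∂J/∂u, v follows -∂J/∂v.
∂J/∂u = 36(u - 4)(u + 1)(u + 2); at u=3 this is -720, so u increases.
∂J/∂v = 3(v - 4)(v + 2); at v=6 this is 48, so v decreases.
u converges to its nearest critical value 4 (a local min of the u-part); v converges to 4. The iterate converges to (4, 4).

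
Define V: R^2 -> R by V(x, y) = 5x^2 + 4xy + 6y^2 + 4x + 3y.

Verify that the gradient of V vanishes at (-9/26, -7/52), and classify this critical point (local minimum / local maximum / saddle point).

∇V = (10x + 4y + 4, 4x + 12y + 3); substituting (-9/26, -7/52) gives ∇V = (0, 0), so (-9/26, -7/52) is indeed a critical point.
The Hessian of V is constant: H = [[10, 4], [4, 12]].
det(H) = 10·12 − 4² = 104.
det(H) > 0 and tr(H) = 22 > 0, so H is positive definite and the point is a local minimum.

local minimum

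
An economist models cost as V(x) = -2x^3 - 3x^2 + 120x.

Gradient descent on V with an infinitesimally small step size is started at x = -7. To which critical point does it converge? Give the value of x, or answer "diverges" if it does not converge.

V'(x) = -6(x - 4)(x + 5), so V'(-7) = -132.
Gradient descent moves in the -V' direction, i.e. x is increasing.
The nearest critical point in that direction is x = -5, where V'' = 54 > 0 (a local minimum). The iterate converges there.

-5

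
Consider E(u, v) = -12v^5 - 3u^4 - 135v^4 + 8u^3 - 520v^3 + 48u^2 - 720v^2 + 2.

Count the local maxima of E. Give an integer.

E separates as a function of u plus a function of v, so ∇E=0 decouples.
∂E/∂u = -12u(u - 4)(u + 2) = 0 at u ∈ {-2, 0, 4}; ∂E/∂v = -60v(v + 2)(v + 3)(v + 4) = 0 at v ∈ {-4, -3, -2, 0}.
The Hessian is diagonal: diag(E_uu, E_vv). Second derivatives: E_uu(-2)=-144, E_uu(0)=96, E_uu(4)=-288; E_vv(-4)=480, E_vv(-3)=-180, E_vv(-2)=240, E_vv(0)=-1440.
Local maxima occur where both diagonal entries negative: (-2, -3), (-2, 0), (4, -3), (4, 0). Count: 4.

4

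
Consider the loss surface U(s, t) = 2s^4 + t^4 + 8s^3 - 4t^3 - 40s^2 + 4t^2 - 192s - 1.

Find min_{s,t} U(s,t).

-559

U(s,t) separates as P(s) + Q(t) − 1, so its minimum is min P + min Q − 1.
P'(s) = 8(s - 3)(s + 2)(s + 4) vanishes at s ∈ {-4, -2, 3}; Q'(t) = 4t(t - 2)(t - 1) vanishes at t ∈ {0, 1, 2}.
Local minima of P (where P''>0): P(-4)=128, P(3)=-558. Local minima of Q: Q(0)=0, Q(2)=0.
So the global minimum of U is P(3) + Q(0) − 1 = -558 + 0 − 1 = -559, attained at (3, 0).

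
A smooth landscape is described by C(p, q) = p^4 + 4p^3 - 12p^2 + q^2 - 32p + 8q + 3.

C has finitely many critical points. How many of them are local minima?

C separates as a function of p plus a function of q, so ∇C=0 decouples.
∂C/∂p = 4(p - 2)(p + 1)(p + 4) = 0 at p ∈ {-4, -1, 2}; ∂C/∂q = 2(q + 4) = 0 at q ∈ {-4}.
The Hessian is diagonal: diag(C_pp, C_qq). Second derivatives: C_pp(-4)=72, C_pp(-1)=-36, C_pp(2)=72; C_qq(-4)=2.
Local minima occur where both diagonal entries positive: (-4, -4), (2, -4). Count: 2.

2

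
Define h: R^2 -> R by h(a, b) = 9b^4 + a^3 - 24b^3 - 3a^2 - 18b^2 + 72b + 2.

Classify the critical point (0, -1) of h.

The mixed partial ∂²h/∂a∂b is 0, so the Hessian at any point is diag(h_aa, h_bb) = diag(6(a - 1), 36(3b^2 - 4b - 1)).
At (0, -1): H = diag(-6, 216).
The eigenvalues have opposite signs, so H is indefinite: a saddle point.

saddle point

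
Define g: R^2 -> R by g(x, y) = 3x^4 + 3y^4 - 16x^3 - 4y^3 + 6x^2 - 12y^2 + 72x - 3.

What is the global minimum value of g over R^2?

-82

g(x,y) separates as P(x) + Q(y) − 3, so its minimum is min P + min Q − 3.
P'(x) = 12(x - 3)(x - 2)(x + 1) vanishes at x ∈ {-1, 2, 3}; Q'(y) = 12y(y - 2)(y + 1) vanishes at y ∈ {-1, 0, 2}.
Local minima of P (where P''>0): P(-1)=-47, P(3)=81. Local minima of Q: Q(-1)=-5, Q(2)=-32.
So the global minimum of g is P(-1) + Q(2) − 3 = -47 − 32 − 3 = -82, attained at (-1, 2).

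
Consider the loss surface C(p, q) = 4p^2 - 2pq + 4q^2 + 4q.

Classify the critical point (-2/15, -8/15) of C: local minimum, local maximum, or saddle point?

local minimum

The Hessian of C is constant: H = [[8, -2], [-2, 8]].
det(H) = 8·8 − (-2)² = 60.
det(H) > 0 and tr(H) = 16 > 0, so H is positive definite and the point is a local minimum.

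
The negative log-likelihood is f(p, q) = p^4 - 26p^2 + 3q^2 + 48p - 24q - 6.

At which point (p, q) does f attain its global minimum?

f(p,q) separates as A(p) + B(q) − 6, so its minimum is min A + min B − 6.
A'(p) = 4(p - 3)(p - 1)(p + 4) vanishes at p ∈ {-4, 1, 3}; B'(q) = 6q - 24 vanishes at q ∈ {4}.
Local minima of A (where A''>0): A(-4)=-352, A(3)=-9. Local minima of B: B(4)=-48.
So the global minimum of f is A(-4) + B(4) − 6 = -352 − 48 − 6 = -406, attained at (-4, 4).

(-4, 4)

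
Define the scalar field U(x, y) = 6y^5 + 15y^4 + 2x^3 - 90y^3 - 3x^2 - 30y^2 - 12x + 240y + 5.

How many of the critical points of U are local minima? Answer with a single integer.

U separates as a function of x plus a function of y, so ∇U=0 decouples.
∂U/∂x = 6(x - 2)(x + 1) = 0 at x ∈ {-1, 2}; ∂U/∂y = 30(y - 2)(y - 1)(y + 1)(y + 4) = 0 at y ∈ {-4, -1, 1, 2}.
The Hessian is diagonal: diag(U_xx, U_yy). Second derivatives: U_xx(-1)=-18, U_xx(2)=18; U_yy(-4)=-2700, U_yy(-1)=540, U_yy(1)=-300, U_yy(2)=540.
Local minima occur where both diagonal entries positive: (2, -1), (2, 2). Count: 2.

2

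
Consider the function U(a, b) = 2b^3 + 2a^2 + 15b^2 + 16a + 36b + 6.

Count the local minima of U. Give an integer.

U separates as a function of a plus a function of b, so ∇U=0 decouples.
∂U/∂a = 4(a + 4) = 0 at a ∈ {-4}; ∂U/∂b = 6(b + 2)(b + 3) = 0 at b ∈ {-3, -2}.
The Hessian is diagonal: diag(U_aa, U_bb). Second derivatives: U_aa(-4)=4; U_bb(-3)=-6, U_bb(-2)=6.
Local minima occur where both diagonal entries positive: (-4, -2). Count: 1.

1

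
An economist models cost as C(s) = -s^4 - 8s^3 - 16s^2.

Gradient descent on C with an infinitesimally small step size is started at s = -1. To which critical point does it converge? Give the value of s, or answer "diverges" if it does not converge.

-2

C'(s) = -4s(s + 2)(s + 4), so C'(-1) = 12.
Gradient descent moves in the -C' direction, i.e. s is decreasing.
The nearest critical point in that direction is s = -2, where C'' = 16 > 0 (a local minimum). The iterate converges there.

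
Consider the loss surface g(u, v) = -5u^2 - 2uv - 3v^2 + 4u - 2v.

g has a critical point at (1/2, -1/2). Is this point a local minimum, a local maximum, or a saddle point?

The Hessian of g is constant: H = [[-10, -2], [-2, -6]].
det(H) = (-10)·(-6) − (-2)² = 56.
det(H) > 0 and tr(H) = -16 < 0, so H is negative definite and the point is a local maximum.

local maximum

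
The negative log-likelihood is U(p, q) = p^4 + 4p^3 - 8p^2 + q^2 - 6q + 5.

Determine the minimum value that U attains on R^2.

-132

U(p,q) separates as A(p) + B(q) + 5, so its minimum is min A + min B + 5.
A'(p) = 4p(p - 1)(p + 4) vanishes at p ∈ {-4, 0, 1}; B'(q) = 2q - 6 vanishes at q ∈ {3}.
Local minima of A (where A''>0): A(-4)=-128, A(1)=-3. Local minima of B: B(3)=-9.
So the global minimum of U is A(-4) + B(3) + 5 = -128 − 9 + 5 = -132, attained at (-4, 3).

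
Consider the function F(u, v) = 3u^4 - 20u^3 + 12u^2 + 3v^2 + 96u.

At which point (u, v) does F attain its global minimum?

(-1, 0)

F(u,v) separates as P(u) + Q(v), so its minimum is min P + min Q.
P'(u) = 12(u - 4)(u - 2)(u + 1) vanishes at u ∈ {-1, 2, 4}; Q'(v) = 6v vanishes at v ∈ {0}.
Local minima of P (where P''>0): P(-1)=-61, P(4)=64. Local minima of Q: Q(0)=0.
So the global minimum of F is P(-1) + Q(0) = -61 + 0 = -61, attained at (-1, 0).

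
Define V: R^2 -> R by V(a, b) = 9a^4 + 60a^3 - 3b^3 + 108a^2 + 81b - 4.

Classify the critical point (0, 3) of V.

The mixed partial ∂²V/∂a∂b is 0, so the Hessian at any point is diag(V_aa, V_bb) = diag(36(3a^2 + 10a + 6), -18b).
At (0, 3): H = diag(216, -54).
The eigenvalues have opposite signs, so H is indefinite: a saddle point.

saddle point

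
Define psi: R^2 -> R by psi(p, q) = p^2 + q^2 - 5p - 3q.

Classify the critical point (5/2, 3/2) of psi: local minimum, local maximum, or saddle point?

local minimum

The Hessian of psi is constant: H = [[2, 0], [0, 2]].
det(H) = 2·2 − 0² = 4.
det(H) > 0 and tr(H) = 4 > 0, so H is positive definite and the point is a local minimum.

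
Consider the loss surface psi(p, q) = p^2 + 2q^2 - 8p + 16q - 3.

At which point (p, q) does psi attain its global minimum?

(4, -4)

psi(p,q) separates as A(p) + B(q) − 3, so its minimum is min A + min B − 3.
A'(p) = 2p - 8 vanishes at p ∈ {4}; B'(q) = 4q + 16 vanishes at q ∈ {-4}.
Local minima of A (where A''>0): A(4)=-16. Local minima of B: B(-4)=-32.
So the global minimum of psi is A(4) + B(-4) − 3 = -16 − 32 − 3 = -51, attained at (4, -4).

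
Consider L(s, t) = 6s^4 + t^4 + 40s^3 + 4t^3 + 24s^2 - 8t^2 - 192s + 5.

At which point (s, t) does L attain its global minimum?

(1, -4)

L(s,t) separates as P(s) + Q(t) + 5, so its minimum is min P + min Q + 5.
P'(s) = 24(s - 1)(s + 2)(s + 4) vanishes at s ∈ {-4, -2, 1}; Q'(t) = 4t(t - 1)(t + 4) vanishes at t ∈ {-4, 0, 1}.
Local minima of P (where P''>0): P(-4)=128, P(1)=-122. Local minima of Q: Q(-4)=-128, Q(1)=-3.
So the global minimum of L is P(1) + Q(-4) + 5 = -122 − 128 + 5 = -245, attained at (1, -4).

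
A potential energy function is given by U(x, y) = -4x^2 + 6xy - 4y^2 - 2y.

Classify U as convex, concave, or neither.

U is quadratic, so its Hessian is the constant matrix H = [[-8, 6], [6, -8]].
det(H) = 28, tr(H) = -16.
det(H) > 0 and tr(H) < 0, so H is negative definite everywhere: concave.

concave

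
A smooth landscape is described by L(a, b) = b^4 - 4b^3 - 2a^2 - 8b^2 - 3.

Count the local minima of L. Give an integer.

0

L separates as a function of a plus a function of b, so ∇L=0 decouples.
∂L/∂a = -4a = 0 at a ∈ {0}; ∂L/∂b = 4b(b - 4)(b + 1) = 0 at b ∈ {-1, 0, 4}.
The Hessian is diagonal: diag(L_aa, L_bb). Second derivatives: L_aa(0)=-4; L_bb(-1)=20, L_bb(0)=-16, L_bb(4)=80.
Local minima occur where both diagonal entries positive: none. Count: 0.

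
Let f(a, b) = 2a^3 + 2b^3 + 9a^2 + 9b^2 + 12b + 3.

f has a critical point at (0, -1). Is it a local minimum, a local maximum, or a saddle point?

The mixed partial ∂²f/∂a∂b is 0, so the Hessian at any point is diag(f_aa, f_bb) = diag(6(2a + 3), 6(2b + 3)).
At (0, -1): H = diag(18, 6).
Both eigenvalues are positive, so H is positive definite: a local minimum.

local minimum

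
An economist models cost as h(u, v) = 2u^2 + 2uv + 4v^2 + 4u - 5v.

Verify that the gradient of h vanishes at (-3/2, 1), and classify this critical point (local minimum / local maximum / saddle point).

∇h = (4u + 2v + 4, 2u + 8v - 5); substituting (-3/2, 1) gives ∇h = (0, 0), so (-3/2, 1) is indeed a critical point.
The Hessian of h is constant: H = [[4, 2], [2, 8]].
det(H) = 4·8 − 2² = 28.
det(H) > 0 and tr(H) = 12 > 0, so H is positive definite and the point is a local minimum.

local minimum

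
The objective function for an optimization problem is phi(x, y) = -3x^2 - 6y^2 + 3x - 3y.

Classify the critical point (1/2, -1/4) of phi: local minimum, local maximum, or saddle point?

local maximum

The Hessian of phi is constant: H = [[-6, 0], [0, -12]].
det(H) = (-6)·(-12) − 0² = 72.
det(H) > 0 and tr(H) = -18 < 0, so H is negative definite and the point is a local maximum.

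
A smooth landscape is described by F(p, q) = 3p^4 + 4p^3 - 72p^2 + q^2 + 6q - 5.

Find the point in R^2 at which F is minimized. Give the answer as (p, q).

F(p,q) separates as A(p) + B(q) − 5, so its minimum is min A + min B − 5.
A'(p) = 12p(p - 3)(p + 4) vanishes at p ∈ {-4, 0, 3}; B'(q) = 2q + 6 vanishes at q ∈ {-3}.
Local minima of A (where A''>0): A(-4)=-640, A(3)=-297. Local minima of B: B(-3)=-9.
So the global minimum of F is A(-4) + B(-3) − 5 = -640 − 9 − 5 = -654, attained at (-4, -3).

(-4, -3)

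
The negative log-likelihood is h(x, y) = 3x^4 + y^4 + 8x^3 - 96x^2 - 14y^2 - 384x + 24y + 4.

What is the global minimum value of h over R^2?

-1905

h(x,y) separates as P(x) + Q(y) + 4, so its minimum is min P + min Q + 4.
P'(x) = 12(x - 4)(x + 2)(x + 4) vanishes at x ∈ {-4, -2, 4}; Q'(y) = 4(y - 2)(y - 1)(y + 3) vanishes at y ∈ {-3, 1, 2}.
Local minima of P (where P''>0): P(-4)=256, P(4)=-1792. Local minima of Q: Q(-3)=-117, Q(2)=8.
So the global minimum of h is P(4) + Q(-3) + 4 = -1792 − 117 + 4 = -1905, attained at (4, -3).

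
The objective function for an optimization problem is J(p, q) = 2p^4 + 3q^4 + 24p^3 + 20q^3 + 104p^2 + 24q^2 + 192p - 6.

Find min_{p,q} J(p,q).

J(p,q) separates as A(p) + B(q) − 6, so its minimum is min A + min B − 6.
A'(p) = 8(p + 2)(p + 3)(p + 4) vanishes at p ∈ {-4, -3, -2}; B'(q) = 12q(q + 1)(q + 4) vanishes at q ∈ {-4, -1, 0}.
Local minima of A (where A''>0): A(-4)=-128, A(-2)=-128. Local minima of B: B(-4)=-128, B(0)=0.
So the global minimum of J is A(-4) + B(-4) − 6 = -128 − 128 − 6 = -262, attained at (-4, -4).

-262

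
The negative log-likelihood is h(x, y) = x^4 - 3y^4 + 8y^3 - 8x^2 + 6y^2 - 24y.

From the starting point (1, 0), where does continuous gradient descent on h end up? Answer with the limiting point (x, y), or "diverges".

h is separable, so gradient descent decouples: x follows -∂h/∂x, y follows -∂h/∂y.
∂h/∂x = 4x(x - 2)(x + 2); at x=1 this is -12, so x increases.
∂h/∂y = -12(y - 2)(y - 1)(y + 1); at y=0 this is -24, so y increases.
x converges to its nearest critical value 2 (a local min of the x-part); y converges to 1. The iterate converges to (2, 1).

(2, 1)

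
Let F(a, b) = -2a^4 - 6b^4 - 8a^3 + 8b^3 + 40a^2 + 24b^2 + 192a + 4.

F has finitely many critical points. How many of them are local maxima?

4

F separates as a function of a plus a function of b, so ∇F=0 decouples.
∂F/∂a = -8(a - 3)(a + 2)(a + 4) = 0 at a ∈ {-4, -2, 3}; ∂F/∂b = -24b(b - 2)(b + 1) = 0 at b ∈ {-1, 0, 2}.
The Hessian is diagonal: diag(F_aa, F_bb). Second derivatives: F_aa(-4)=-112, F_aa(-2)=80, F_aa(3)=-280; F_bb(-1)=-72, F_bb(0)=48, F_bb(2)=-144.
Local maxima occur where both diagonal entries negative: (-4, -1), (-4, 2), (3, -1), (3, 2). Count: 4.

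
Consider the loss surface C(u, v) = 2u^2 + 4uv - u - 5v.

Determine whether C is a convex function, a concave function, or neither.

neither

C is quadratic, so its Hessian is the constant matrix H = [[4, 4], [4, 0]].
det(H) = -16, tr(H) = 4.
det(H) < 0, so H is indefinite: neither convex nor concave.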